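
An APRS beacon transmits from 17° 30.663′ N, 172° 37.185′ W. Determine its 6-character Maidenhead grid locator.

AK37qm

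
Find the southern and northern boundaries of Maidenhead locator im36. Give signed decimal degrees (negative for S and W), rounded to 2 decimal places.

36.00, 37.00

Field I=8, M=12: +8·20° lon, +12·10° lat → SW at lon -20°, lat 30°.
Square 3, 6: +3·2° lon, +6·1° lat → SW at lon -14°, lat 36°.
Cell spans 2° lon × 1° lat.
south 36.00, north 37.00.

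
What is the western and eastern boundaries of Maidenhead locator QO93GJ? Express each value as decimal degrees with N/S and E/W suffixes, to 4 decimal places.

Field Q=16, O=14: +16·20° lon, +14·10° lat → SW at lon 140°, lat 50°.
Square 9, 3: +9·2° lon, +3·1° lat → SW at lon 158°, lat 53°.
Subsquare g=6, j=9: +6·0.0833333° lon, +9·0.0416667° lat → SW at lon 158.5°, lat 53.375°.
Cell spans 0.0833333° lon × 0.0416667° lat.
west 158.5000° E, east 158.5833° E.

158.5000° E, 158.5833° E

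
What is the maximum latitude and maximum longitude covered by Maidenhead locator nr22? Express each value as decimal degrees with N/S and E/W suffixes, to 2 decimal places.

83.00° N, 86.00° E

Field N=13, R=17: +13·20° lon, +17·10° lat → SW at lon 80°, lat 80°.
Square 2, 2: +2·2° lon, +2·1° lat → SW at lon 84°, lat 82°.
Cell spans 2° lon × 1° lat. NE corner is SW corner plus one full cell.
latitude 83.00° N, longitude 86.00° E.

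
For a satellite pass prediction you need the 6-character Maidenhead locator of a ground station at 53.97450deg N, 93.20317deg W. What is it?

EO33jx

Add 180° to longitude and 90° to latitude: 86.7968, 143.9745.
Field (20°×10°, letters A–R): 86.7968/20 → 4 → E, 143.9745/10 → 14 → O; chars EO.
Square (2°×1°, digits 0–9): 6.7968/2 → 3, 3.9745/1 → 3; chars 33.
Subsquare (5′×2.5′, letters a–x): 0.7968/0.0833333 → 9 → j, 0.9745/0.0416667 → 23 → x; chars jx.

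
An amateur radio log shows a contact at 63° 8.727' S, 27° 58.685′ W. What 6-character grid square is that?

HC66au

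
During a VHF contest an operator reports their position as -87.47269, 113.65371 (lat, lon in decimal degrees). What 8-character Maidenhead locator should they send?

Shift to the Maidenhead origin (180°W, 90°S): lon 293.65371, lat 2.52731.
Field: lon ⌊293.65371/20⌋ = 14 → O; lat ⌊2.52731/10⌋ = 0 → A.
Square: lon ⌊13.65371/2⌋ = 6; lat ⌊2.52731/1⌋ = 2.
Subsquare: lon ⌊1.65371/0.0833333⌋ = 19 → t; lat ⌊0.52731/0.0416667⌋ = 12 → m.
Extended square: lon ⌊0.07038/0.00833333⌋ = 8; lat ⌊0.02731/0.00416667⌋ = 6.

OA62tm86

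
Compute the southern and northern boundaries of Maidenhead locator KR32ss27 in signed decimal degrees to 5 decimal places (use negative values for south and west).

82.77917, 82.78333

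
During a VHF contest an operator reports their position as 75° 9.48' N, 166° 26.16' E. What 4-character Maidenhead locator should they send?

RQ35

Add 180° to longitude and 90° to latitude: 346.44, 165.16.
Field (20°×10°, letters A–R): lon ⌊346.44/20⌋ = 17 → R; lat ⌊165.16/10⌋ = 16 → Q.
Square (2°×1°, digits 0–9): lon ⌊6.44/2⌋ = 3; lat ⌊5.16/1⌋ = 5.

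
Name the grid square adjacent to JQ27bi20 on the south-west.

Longitude extended square 2; −1 → 1.
Latitude extended square 0; −1 → -1, wraps to 9, carry into subsquare.
Latitude subsquare i = 8; −1 → 7 = h.

JQ27bh19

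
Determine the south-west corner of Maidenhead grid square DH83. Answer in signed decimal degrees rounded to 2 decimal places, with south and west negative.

-17.00, -104.00

Field D=3, H=7: +3·20° lon, +7·10° lat → SW at lon -120°, lat -20°.
Square 8, 3: +8·2° lon, +3·1° lat → SW at lon -104°, lat -17°.
latitude -17.00, longitude -104.00.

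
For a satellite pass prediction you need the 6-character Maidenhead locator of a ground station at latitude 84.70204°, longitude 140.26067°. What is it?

QR04dq

Add 180° to longitude and 90° to latitude: 320.2607, 174.7020.
Field: 320.2607/20 → 16 → Q, 174.7020/10 → 17 → R; chars QR.
Square: 0.2607/2 → 0, 4.7020/1 → 4; chars 04.
Subsquare: 0.2607/0.0833333 → 3 → d, 0.7020/0.0416667 → 16 → q; chars dq.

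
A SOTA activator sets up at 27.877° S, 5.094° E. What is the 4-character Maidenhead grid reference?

JG22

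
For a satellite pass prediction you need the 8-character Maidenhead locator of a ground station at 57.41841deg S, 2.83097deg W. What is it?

Shift to the Maidenhead origin (180°W, 90°S): lon 177.16903, lat 32.58159.
Field: lon ⌊177.16903/20⌋ = 8 → I; lat ⌊32.58159/10⌋ = 3 → D.
Square: lon ⌊17.16903/2⌋ = 8; lat ⌊2.58159/1⌋ = 2.
Subsquare: lon ⌊1.16903/0.0833333⌋ = 14 → o; lat ⌊0.58159/0.0416667⌋ = 13 → n.
Extended square: lon ⌊0.00236/0.00833333⌋ = 0; lat ⌊0.03992/0.00416667⌋ = 9.

ID82on09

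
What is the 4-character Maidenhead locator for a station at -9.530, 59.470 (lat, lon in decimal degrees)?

Offset from 180°W / 90°S: lon 239.47°, lat 80.47°.
Field: 239.47/20 → 11 → L, 80.47/10 → 8 → I; chars LI.
Square: 19.47/2 → 9, 0.47/1 → 0; chars 90.

LI90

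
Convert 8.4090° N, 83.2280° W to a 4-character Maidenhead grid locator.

Shift to the Maidenhead origin (180°W, 90°S): lon 96.77, lat 98.41.
Field: lon ⌊96.77/20⌋ = 4 → E; lat ⌊98.41/10⌋ = 9 → J.
Square: lon ⌊16.77/2⌋ = 8; lat ⌊8.41/1⌋ = 8.

EJ88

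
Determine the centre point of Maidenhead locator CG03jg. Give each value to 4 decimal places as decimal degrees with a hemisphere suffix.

26.7292° S, 139.2083° W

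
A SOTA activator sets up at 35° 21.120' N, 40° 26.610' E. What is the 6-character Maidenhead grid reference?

LM05fi

Add 180° to longitude and 90° to latitude: 220.4435, 125.3520.
Field (20°×10°, letters A–R): 220.4435/20 → 11 → L, 125.3520/10 → 12 → M; chars LM.
Square (2°×1°, digits 0–9): 0.4435/2 → 0, 5.3520/1 → 5; chars 05.
Subsquare (5′×2.5′, letters a–x): 0.4435/0.0833333 → 5 → f, 0.3520/0.0416667 → 8 → i; chars fi.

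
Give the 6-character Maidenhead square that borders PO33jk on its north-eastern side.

PO33kl

Longitude subsquare j = 9; +1 → 10 = k.
Latitude subsquare k = 10; +1 → 11 = l.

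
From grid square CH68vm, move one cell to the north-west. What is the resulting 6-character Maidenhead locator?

Longitude subsquare v = 21; −1 → 20 = u.
Latitude subsquare m = 12; +1 → 13 = n.

CH68un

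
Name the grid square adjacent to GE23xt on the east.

Longitude subsquare x = 23; +1 → 24, wraps to 0 = a, carry into square.
Longitude square 2; +1 → 3.
The latitude characters are unchanged.

GE33at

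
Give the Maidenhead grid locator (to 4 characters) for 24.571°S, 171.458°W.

Add 180° to longitude and 90° to latitude: 8.54, 65.43.
Field: lon ⌊8.54/20⌋ = 0 → A; lat ⌊65.43/10⌋ = 6 → G.
Square: lon ⌊8.54/2⌋ = 4; lat ⌊5.43/1⌋ = 5.

AG45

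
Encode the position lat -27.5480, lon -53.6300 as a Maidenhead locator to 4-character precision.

Offset from 180°W / 90°S: lon 126.37°, lat 62.45°.
Field: 126.37/20 → 6 → G, 62.45/10 → 6 → G; chars GG.
Square: 6.37/2 → 3, 2.45/1 → 2; chars 32.

GG32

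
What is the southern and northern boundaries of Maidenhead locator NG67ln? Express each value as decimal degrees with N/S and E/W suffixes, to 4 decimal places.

22.4583° S, 22.4167° S

Field N=13, G=6: +13·20° lon, +6·10° lat → SW at lon 80°, lat -30°.
Square 6, 7: +6·2° lon, +7·1° lat → SW at lon 92°, lat -23°.
Subsquare l=11, n=13: +11·0.0833333° lon, +13·0.0416667° lat → SW at lon 92.9167°, lat -22.4583°.
Cell spans 0.0833333° lon × 0.0416667° lat.
south 22.4583° S, north 22.4167° S.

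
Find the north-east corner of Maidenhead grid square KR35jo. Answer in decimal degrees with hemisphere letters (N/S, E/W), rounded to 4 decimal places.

85.6250° N, 26.8333° E

Field K=10, R=17: +10·20° lon, +17·10° lat → SW at lon 20°, lat 80°.
Square 3, 5: +3·2° lon, +5·1° lat → SW at lon 26°, lat 85°.
Subsquare j=9, o=14: +9·0.0833333° lon, +14·0.0416667° lat → SW at lon 26.75°, lat 85.5833°.
Cell spans 0.0833333° lon × 0.0416667° lat. NE corner is SW corner plus one full cell.
latitude 85.6250° N, longitude 26.8333° E.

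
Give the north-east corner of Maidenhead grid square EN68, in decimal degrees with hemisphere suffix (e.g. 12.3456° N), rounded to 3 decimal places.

49.000° N, 86.000° W

Field E=4, N=13: +4·20° lon, +13·10° lat → SW at lon -100°, lat 40°.
Square 6, 8: +6·2° lon, +8·1° lat → SW at lon -88°, lat 48°.
Cell spans 2° lon × 1° lat. NE corner is SW corner plus one full cell.
latitude 49.000° N, longitude 86.000° W.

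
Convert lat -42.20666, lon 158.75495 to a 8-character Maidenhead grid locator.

QE97jt00

Add 180° to longitude and 90° to latitude: 338.75495, 47.79334.
Field: 338.75495/20 → 16 → Q, 47.79334/10 → 4 → E; chars QE.
Square: 18.75495/2 → 9, 7.79334/1 → 7; chars 97.
Subsquare: 0.75495/0.0833333 → 9 → j, 0.79334/0.0416667 → 19 → t; chars jt.
Extended square: 0.00495/0.00833333 → 0, 0.00167/0.00416667 → 0; chars 00.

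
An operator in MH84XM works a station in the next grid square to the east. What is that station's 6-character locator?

Longitude subsquare x = 23; +1 → 24, wraps to 0 = a, carry into square.
Longitude square 8; +1 → 9.
The latitude characters are unchanged.

MH94am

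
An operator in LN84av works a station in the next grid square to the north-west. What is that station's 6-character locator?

LN74xw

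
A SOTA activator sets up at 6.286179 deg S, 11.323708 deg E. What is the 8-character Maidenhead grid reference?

JI53pr81

Shift to the Maidenhead origin (180°W, 90°S): lon 191.32371, lat 83.71382.
Field: lon ⌊191.32371/20⌋ = 9 → J; lat ⌊83.71382/10⌋ = 8 → I.
Square: lon ⌊11.32371/2⌋ = 5; lat ⌊3.71382/1⌋ = 3.
Subsquare: lon ⌊1.32371/0.0833333⌋ = 15 → p; lat ⌊0.71382/0.0416667⌋ = 17 → r.
Extended square: lon ⌊0.07371/0.00833333⌋ = 8; lat ⌊0.00549/0.00416667⌋ = 1.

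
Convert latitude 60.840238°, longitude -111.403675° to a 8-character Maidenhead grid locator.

DP40hu11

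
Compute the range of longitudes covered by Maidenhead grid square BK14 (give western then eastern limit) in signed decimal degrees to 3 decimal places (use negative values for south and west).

Field B=1, K=10: +1·20° lon, +10·10° lat → SW at lon -160°, lat 10°.
Square 1, 4: +1·2° lon, +4·1° lat → SW at lon -158°, lat 14°.
Cell spans 2° lon × 1° lat.
west -158.000, east -156.000.

-158.000, -156.000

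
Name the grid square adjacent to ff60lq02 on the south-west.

Longitude extended square 0; −1 → -1, wraps to 9, carry into subsquare.
Longitude subsquare l = 11; −1 → 10 = k.
Latitude extended square 2; −1 → 1.

FF60kq91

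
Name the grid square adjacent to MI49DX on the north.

Latitude subsquare x = 23; +1 → 24, wraps to 0 = a, carry into square.
Latitude square 9; +1 → 10, wraps to 0, carry into field.
Latitude field I = 8; +1 → 9 = J.
The longitude characters are unchanged.

MJ40da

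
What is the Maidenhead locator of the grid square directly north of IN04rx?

IN05ra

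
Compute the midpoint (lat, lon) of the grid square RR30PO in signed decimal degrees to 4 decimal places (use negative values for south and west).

Field R=17, R=17: +17·20° lon, +17·10° lat → SW at lon 160°, lat 80°.
Square 3, 0: +3·2° lon, +0·1° lat → SW at lon 166°, lat 80°.
Subsquare p=15, o=14: +15·0.0833333° lon, +14·0.0416667° lat → SW at lon 167.25°, lat 80.5833°.
Cell spans 0.0833333° lon × 0.0416667° lat. Centre is SW corner plus half of each.
latitude 80.6042, longitude 167.2917.

80.6042, 167.2917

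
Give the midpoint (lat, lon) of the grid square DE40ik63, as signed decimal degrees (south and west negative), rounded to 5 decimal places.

Field D=3, E=4: +3·20° lon, +4·10° lat → SW at lon -120°, lat -50°.
Square 4, 0: +4·2° lon, +0·1° lat → SW at lon -112°, lat -50°.
Subsquare i=8, k=10: +8·0.0833333° lon, +10·0.0416667° lat → SW at lon -111.333°, lat -49.5833°.
Extended square 6, 3: +6·0.00833333° lon, +3·0.00416667° lat → SW at lon -111.283°, lat -49.5708°.
Cell spans 0.00833333° lon × 0.00416667° lat. Centre is SW corner plus half of each.
latitude -49.56875, longitude -111.27917.

-49.56875, -111.27917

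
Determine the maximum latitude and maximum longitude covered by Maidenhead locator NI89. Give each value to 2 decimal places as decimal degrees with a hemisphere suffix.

Field N=13, I=8: +13·20° lon, +8·10° lat → SW at lon 80°, lat -10°.
Square 8, 9: +8·2° lon, +9·1° lat → SW at lon 96°, lat -1°.
Cell spans 2° lon × 1° lat. NE corner is SW corner plus one full cell.
latitude 0.00° N, longitude 98.00° E.

0.00° N, 98.00° E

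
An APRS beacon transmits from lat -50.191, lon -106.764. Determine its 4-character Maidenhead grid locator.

DD69

Shift to the Maidenhead origin (180°W, 90°S): lon 73.24, lat 39.81.
Field: lon ⌊73.24/20⌋ = 3 → D; lat ⌊39.81/10⌋ = 3 → D.
Square: lon ⌊13.24/2⌋ = 6; lat ⌊9.81/1⌋ = 9.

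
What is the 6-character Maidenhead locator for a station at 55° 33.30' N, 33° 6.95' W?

HO35kn

Offset from 180°W / 90°S: lon 146.8842°, lat 145.5550°.
Field: 146.8842/20 → 7 → H, 145.5550/10 → 14 → O; chars HO.
Square: 6.8842/2 → 3, 5.5550/1 → 5; chars 35.
Subsquare: 0.8842/0.0833333 → 10 → k, 0.5550/0.0416667 → 13 → n; chars kn.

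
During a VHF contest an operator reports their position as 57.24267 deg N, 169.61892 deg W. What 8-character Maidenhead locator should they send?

AO57ef58

Shift to the Maidenhead origin (180°W, 90°S): lon 10.38108, lat 147.24267.
Field: lon ⌊10.38108/20⌋ = 0 → A; lat ⌊147.24267/10⌋ = 14 → O.
Square: lon ⌊10.38108/2⌋ = 5; lat ⌊7.24267/1⌋ = 7.
Subsquare: lon ⌊0.38108/0.0833333⌋ = 4 → e; lat ⌊0.24267/0.0416667⌋ = 5 → f.
Extended square: lon ⌊0.04775/0.00833333⌋ = 5; lat ⌊0.03434/0.00416667⌋ = 8.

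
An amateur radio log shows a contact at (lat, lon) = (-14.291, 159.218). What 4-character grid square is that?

QH95

Add 180° to longitude and 90° to latitude: 339.22, 75.71.
Field (20°×10°, letters A–R): lon ⌊339.22/20⌋ = 16 → Q; lat ⌊75.71/10⌋ = 7 → H.
Square (2°×1°, digits 0–9): lon ⌊19.22/2⌋ = 9; lat ⌊5.71/1⌋ = 5.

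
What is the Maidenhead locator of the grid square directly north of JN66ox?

JN67oa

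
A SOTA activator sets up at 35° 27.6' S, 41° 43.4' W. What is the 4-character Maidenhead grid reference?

GF94

Shift to the Maidenhead origin (180°W, 90°S): lon 138.28, lat 54.54.
Field: lon ⌊138.28/20⌋ = 6 → G; lat ⌊54.54/10⌋ = 5 → F.
Square: lon ⌊18.28/2⌋ = 9; lat ⌊4.54/1⌋ = 4.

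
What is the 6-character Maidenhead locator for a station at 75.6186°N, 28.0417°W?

HQ55xo

Add 180° to longitude and 90° to latitude: 151.9583, 165.6186.
Field: lon ⌊151.9583/20⌋ = 7 → H; lat ⌊165.6186/10⌋ = 16 → Q.
Square: lon ⌊11.9583/2⌋ = 5; lat ⌊5.6186/1⌋ = 5.
Subsquare: lon ⌊1.9583/0.0833333⌋ = 23 → x; lat ⌊0.6186/0.0416667⌋ = 14 → o.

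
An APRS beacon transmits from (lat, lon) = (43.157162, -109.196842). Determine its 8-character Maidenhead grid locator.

DN53jd67

Shift to the Maidenhead origin (180°W, 90°S): lon 70.80316, lat 133.15716.
Field: lon ⌊70.80316/20⌋ = 3 → D; lat ⌊133.15716/10⌋ = 13 → N.
Square: lon ⌊10.80316/2⌋ = 5; lat ⌊3.15716/1⌋ = 3.
Subsquare: lon ⌊0.80316/0.0833333⌋ = 9 → j; lat ⌊0.15716/0.0416667⌋ = 3 → d.
Extended square: lon ⌊0.05316/0.00833333⌋ = 6; lat ⌊0.03216/0.00416667⌋ = 7.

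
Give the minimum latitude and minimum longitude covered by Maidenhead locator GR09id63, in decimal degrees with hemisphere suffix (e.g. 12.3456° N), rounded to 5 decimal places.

89.13750° N, 59.28333° W

Field G=6, R=17: +6·20° lon, +17·10° lat → SW at lon -60°, lat 80°.
Square 0, 9: +0·2° lon, +9·1° lat → SW at lon -60°, lat 89°.
Subsquare i=8, d=3: +8·0.0833333° lon, +3·0.0416667° lat → SW at lon -59.3333°, lat 89.125°.
Extended square 6, 3: +6·0.00833333° lon, +3·0.00416667° lat → SW at lon -59.2833°, lat 89.1375°.
latitude 89.13750° N, longitude 59.28333° W.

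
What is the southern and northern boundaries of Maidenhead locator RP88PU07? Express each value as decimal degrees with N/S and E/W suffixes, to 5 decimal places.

68.86250° N, 68.86667° N

Field R=17, P=15: +17·20° lon, +15·10° lat → SW at lon 160°, lat 60°.
Square 8, 8: +8·2° lon, +8·1° lat → SW at lon 176°, lat 68°.
Subsquare p=15, u=20: +15·0.0833333° lon, +20·0.0416667° lat → SW at lon 177.25°, lat 68.8333°.
Extended square 0, 7: +0·0.00833333° lon, +7·0.00416667° lat → SW at lon 177.25°, lat 68.8625°.
Cell spans 0.00833333° lon × 0.00416667° lat.
south 68.86250° N, north 68.86667° N.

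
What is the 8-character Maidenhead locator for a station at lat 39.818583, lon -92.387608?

EM39tt36

Shift to the Maidenhead origin (180°W, 90°S): lon 87.61239, lat 129.81858.
Field: 87.61239/20 → 4 → E, 129.81858/10 → 12 → M; chars EM.
Square: 7.61239/2 → 3, 9.81858/1 → 9; chars 39.
Subsquare: 1.61239/0.0833333 → 19 → t, 0.81858/0.0416667 → 19 → t; chars tt.
Extended square: 0.02906/0.00833333 → 3, 0.02692/0.00416667 → 6; chars 36.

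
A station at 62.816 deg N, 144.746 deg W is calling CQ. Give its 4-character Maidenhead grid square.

Shift to the Maidenhead origin (180°W, 90°S): lon 35.25, lat 152.82.
Field (20°×10°, letters A–R): lon ⌊35.25/20⌋ = 1 → B; lat ⌊152.82/10⌋ = 15 → P.
Square (2°×1°, digits 0–9): lon ⌊15.25/2⌋ = 7; lat ⌊2.82/1⌋ = 2.

BP72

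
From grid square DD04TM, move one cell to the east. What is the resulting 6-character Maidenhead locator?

Longitude subsquare t = 19; +1 → 20 = u.
The latitude characters are unchanged.

DD04um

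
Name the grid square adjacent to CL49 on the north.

CM40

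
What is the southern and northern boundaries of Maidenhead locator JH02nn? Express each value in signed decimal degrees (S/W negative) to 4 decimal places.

-17.4583, -17.4167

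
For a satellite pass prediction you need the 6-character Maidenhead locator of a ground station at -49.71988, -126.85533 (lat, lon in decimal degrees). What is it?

Offset from 180°W / 90°S: lon 53.1447°, lat 40.2801°.
Field: 53.1447/20 → 2 → C, 40.2801/10 → 4 → E; chars CE.
Square: 13.1447/2 → 6, 0.2801/1 → 0; chars 60.
Subsquare: 1.1447/0.0833333 → 13 → n, 0.2801/0.0416667 → 6 → g; chars ng.

CE60ng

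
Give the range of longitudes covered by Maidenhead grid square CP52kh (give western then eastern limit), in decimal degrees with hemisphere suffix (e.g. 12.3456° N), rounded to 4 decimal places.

129.1667° W, 129.0833° W

Field C=2, P=15: +2·20° lon, +15·10° lat → SW at lon -140°, lat 60°.
Square 5, 2: +5·2° lon, +2·1° lat → SW at lon -130°, lat 62°.
Subsquare k=10, h=7: +10·0.0833333° lon, +7·0.0416667° lat → SW at lon -129.167°, lat 62.2917°.
Cell spans 0.0833333° lon × 0.0416667° lat.
west 129.1667° W, east 129.0833° W.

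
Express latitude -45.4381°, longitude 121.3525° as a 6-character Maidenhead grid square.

Shift to the Maidenhead origin (180°W, 90°S): lon 301.3525, lat 44.5619.
Field: lon ⌊301.3525/20⌋ = 15 → P; lat ⌊44.5619/10⌋ = 4 → E.
Square: lon ⌊1.3525/2⌋ = 0; lat ⌊4.5619/1⌋ = 4.
Subsquare: lon ⌊1.3525/0.0833333⌋ = 16 → q; lat ⌊0.5619/0.0416667⌋ = 13 → n.

PE04qn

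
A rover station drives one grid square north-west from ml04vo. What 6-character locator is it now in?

ML04up

Longitude subsquare v = 21; −1 → 20 = u.
Latitude subsquare o = 14; +1 → 15 = p.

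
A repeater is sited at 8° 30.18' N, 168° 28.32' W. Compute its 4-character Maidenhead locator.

Add 180° to longitude and 90° to latitude: 11.53, 98.50.
Field: 11.53/20 → 0 → A, 98.50/10 → 9 → J; chars AJ.
Square: 11.53/2 → 5, 8.50/1 → 8; chars 58.

AJ58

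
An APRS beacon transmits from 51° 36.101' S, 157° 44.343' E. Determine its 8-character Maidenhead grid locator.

Shift to the Maidenhead origin (180°W, 90°S): lon 337.73905, lat 38.39832.
Field (20°×10°, letters A–R): 337.73905/20 → 16 → Q, 38.39832/10 → 3 → D; chars QD.
Square (2°×1°, digits 0–9): 17.73905/2 → 8, 8.39832/1 → 8; chars 88.
Subsquare (5′×2.5′, letters a–x): 1.73905/0.0833333 → 20 → u, 0.39832/0.0416667 → 9 → j; chars uj.
Extended square (30″×15″, digits 0–9): 0.07238/0.00833333 → 8, 0.02332/0.00416667 → 5; chars 85.

QD88uj85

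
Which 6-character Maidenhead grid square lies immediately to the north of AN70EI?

AN70ej

Latitude subsquare i = 8; +1 → 9 = j.
The longitude characters are unchanged.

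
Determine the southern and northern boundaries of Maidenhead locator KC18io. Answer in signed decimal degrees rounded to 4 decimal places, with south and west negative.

Field K=10, C=2: +10·20° lon, +2·10° lat → SW at lon 20°, lat -70°.
Square 1, 8: +1·2° lon, +8·1° lat → SW at lon 22°, lat -62°.
Subsquare i=8, o=14: +8·0.0833333° lon, +14·0.0416667° lat → SW at lon 22.6667°, lat -61.4167°.
Cell spans 0.0833333° lon × 0.0416667° lat.
south -61.4167, north -61.3750.

-61.4167, -61.3750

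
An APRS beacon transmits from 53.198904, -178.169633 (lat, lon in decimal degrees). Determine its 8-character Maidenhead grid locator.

AO03ve97

Shift to the Maidenhead origin (180°W, 90°S): lon 1.83037, lat 143.19890.
Field: 1.83037/20 → 0 → A, 143.19890/10 → 14 → O; chars AO.
Square: 1.83037/2 → 0, 3.19890/1 → 3; chars 03.
Subsquare: 1.83037/0.0833333 → 21 → v, 0.19890/0.0416667 → 4 → e; chars ve.
Extended square: 0.08037/0.00833333 → 9, 0.03224/0.00416667 → 7; chars 97.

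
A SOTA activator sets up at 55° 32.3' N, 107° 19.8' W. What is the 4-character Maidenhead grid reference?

Add 180° to longitude and 90° to latitude: 72.67, 145.54.
Field (20°×10°, letters A–R): 72.67/20 → 3 → D, 145.54/10 → 14 → O; chars DO.
Square (2°×1°, digits 0–9): 12.67/2 → 6, 5.54/1 → 5; chars 65.

DO65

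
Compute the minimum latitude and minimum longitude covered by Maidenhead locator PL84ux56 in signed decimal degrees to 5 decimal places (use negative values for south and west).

24.98333, 137.70833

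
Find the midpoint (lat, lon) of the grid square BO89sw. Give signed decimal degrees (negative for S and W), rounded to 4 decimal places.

59.9375, -142.4583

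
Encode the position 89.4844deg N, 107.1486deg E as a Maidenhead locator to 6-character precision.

OR39nl

Shift to the Maidenhead origin (180°W, 90°S): lon 287.1486, lat 179.4844.
Field: lon ⌊287.1486/20⌋ = 14 → O; lat ⌊179.4844/10⌋ = 17 → R.
Square: lon ⌊7.1486/2⌋ = 3; lat ⌊9.4844/1⌋ = 9.
Subsquare: lon ⌊1.1486/0.0833333⌋ = 13 → n; lat ⌊0.4844/0.0416667⌋ = 11 → l.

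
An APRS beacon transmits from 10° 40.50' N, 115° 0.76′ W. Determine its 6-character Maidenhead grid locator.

Offset from 180°W / 90°S: lon 64.9873°, lat 100.6750°.
Field (20°×10°, letters A–R): lon ⌊64.9873/20⌋ = 3 → D; lat ⌊100.6750/10⌋ = 10 → K.
Square (2°×1°, digits 0–9): lon ⌊4.9873/2⌋ = 2; lat ⌊0.6750/1⌋ = 0.
Subsquare (5′×2.5′, letters a–x): lon ⌊0.9873/0.0833333⌋ = 11 → l; lat ⌊0.6750/0.0416667⌋ = 16 → q.

DK20lq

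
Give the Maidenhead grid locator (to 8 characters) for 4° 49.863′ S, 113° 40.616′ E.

Offset from 180°W / 90°S: lon 293.67693°, lat 85.16895°.
Field (20°×10°, letters A–R): lon ⌊293.67693/20⌋ = 14 → O; lat ⌊85.16895/10⌋ = 8 → I.
Square (2°×1°, digits 0–9): lon ⌊13.67693/2⌋ = 6; lat ⌊5.16895/1⌋ = 5.
Subsquare (5′×2.5′, letters a–x): lon ⌊1.67693/0.0833333⌋ = 20 → u; lat ⌊0.16895/0.0416667⌋ = 4 → e.
Extended square (30″×15″, digits 0–9): lon ⌊0.01027/0.00833333⌋ = 1; lat ⌊0.00228/0.00416667⌋ = 0.

OI65ue10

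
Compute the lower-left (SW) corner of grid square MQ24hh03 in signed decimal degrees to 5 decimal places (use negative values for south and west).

74.30417, 64.58333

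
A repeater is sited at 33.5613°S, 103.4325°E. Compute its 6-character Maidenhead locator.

Shift to the Maidenhead origin (180°W, 90°S): lon 283.4325, lat 56.4387.
Field: 283.4325/20 → 14 → O, 56.4387/10 → 5 → F; chars OF.
Square: 3.4325/2 → 1, 6.4387/1 → 6; chars 16.
Subsquare: 1.4325/0.0833333 → 17 → r, 0.4387/0.0416667 → 10 → k; chars rk.

OF16rk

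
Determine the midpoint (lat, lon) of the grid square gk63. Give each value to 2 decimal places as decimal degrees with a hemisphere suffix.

Field G=6, K=10: +6·20° lon, +10·10° lat → SW at lon -60°, lat 10°.
Square 6, 3: +6·2° lon, +3·1° lat → SW at lon -48°, lat 13°.
Cell spans 2° lon × 1° lat. Centre is SW corner plus half of each.
latitude 13.50° N, longitude 47.00° W.

13.50° N, 47.00° W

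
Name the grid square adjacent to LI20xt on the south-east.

LI30as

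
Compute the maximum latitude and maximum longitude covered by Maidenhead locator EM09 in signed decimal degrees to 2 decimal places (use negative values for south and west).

40.00, -98.00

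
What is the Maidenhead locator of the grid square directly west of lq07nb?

Longitude subsquare n = 13; −1 → 12 = m.
The latitude characters are unchanged.

LQ07mb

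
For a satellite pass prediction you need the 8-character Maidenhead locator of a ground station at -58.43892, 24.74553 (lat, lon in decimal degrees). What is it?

Shift to the Maidenhead origin (180°W, 90°S): lon 204.74553, lat 31.56108.
Field: 204.74553/20 → 10 → K, 31.56108/10 → 3 → D; chars KD.
Square: 4.74553/2 → 2, 1.56108/1 → 1; chars 21.
Subsquare: 0.74553/0.0833333 → 8 → i, 0.56108/0.0416667 → 13 → n; chars in.
Extended square: 0.07886/0.00833333 → 9, 0.01941/0.00416667 → 4; chars 94.

KD21in94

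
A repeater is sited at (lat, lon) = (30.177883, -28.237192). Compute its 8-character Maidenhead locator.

HM50ve12

Offset from 180°W / 90°S: lon 151.76281°, lat 120.17788°.
Field (20°×10°, letters A–R): 151.76281/20 → 7 → H, 120.17788/10 → 12 → M; chars HM.
Square (2°×1°, digits 0–9): 11.76281/2 → 5, 0.17788/1 → 0; chars 50.
Subsquare (5′×2.5′, letters a–x): 1.76281/0.0833333 → 21 → v, 0.17788/0.0416667 → 4 → e; chars ve.
Extended square (30″×15″, digits 0–9): 0.01281/0.00833333 → 1, 0.01122/0.00416667 → 2; chars 12.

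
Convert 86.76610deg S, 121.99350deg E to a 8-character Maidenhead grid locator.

Shift to the Maidenhead origin (180°W, 90°S): lon 301.99350, lat 3.23390.
Field: 301.99350/20 → 15 → P, 3.23390/10 → 0 → A; chars PA.
Square: 1.99350/2 → 0, 3.23390/1 → 3; chars 03.
Subsquare: 1.99350/0.0833333 → 23 → x, 0.23390/0.0416667 → 5 → f; chars xf.
Extended square: 0.07683/0.00833333 → 9, 0.02557/0.00416667 → 6; chars 96.

PA03xf96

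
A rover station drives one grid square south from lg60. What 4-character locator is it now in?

Latitude square 0; −1 → -1, wraps to 9, carry into field.
Latitude field G = 6; −1 → 5 = F.
The longitude characters are unchanged.

LF69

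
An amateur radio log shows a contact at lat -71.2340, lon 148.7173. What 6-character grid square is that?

Add 180° to longitude and 90° to latitude: 328.7173, 18.7660.
Field: 328.7173/20 → 16 → Q, 18.7660/10 → 1 → B; chars QB.
Square: 8.7173/2 → 4, 8.7660/1 → 8; chars 48.
Subsquare: 0.7173/0.0833333 → 8 → i, 0.7660/0.0416667 → 18 → s; chars is.

QB48is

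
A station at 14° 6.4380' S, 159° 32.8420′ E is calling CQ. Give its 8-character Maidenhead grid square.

QH95sv54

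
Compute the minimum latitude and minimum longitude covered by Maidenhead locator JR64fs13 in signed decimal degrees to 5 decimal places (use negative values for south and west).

84.76250, 12.42500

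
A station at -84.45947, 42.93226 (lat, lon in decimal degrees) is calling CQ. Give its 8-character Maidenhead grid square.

Add 180° to longitude and 90° to latitude: 222.93226, 5.54053.
Field: lon ⌊222.93226/20⌋ = 11 → L; lat ⌊5.54053/10⌋ = 0 → A.
Square: lon ⌊2.93226/2⌋ = 1; lat ⌊5.54053/1⌋ = 5.
Subsquare: lon ⌊0.93226/0.0833333⌋ = 11 → l; lat ⌊0.54053/0.0416667⌋ = 12 → m.
Extended square: lon ⌊0.01559/0.00833333⌋ = 1; lat ⌊0.04053/0.00416667⌋ = 9.

LA15lm19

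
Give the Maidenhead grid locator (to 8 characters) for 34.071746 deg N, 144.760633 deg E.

QM24jb17

Shift to the Maidenhead origin (180°W, 90°S): lon 324.76063, lat 124.07175.
Field (20°×10°, letters A–R): 324.76063/20 → 16 → Q, 124.07175/10 → 12 → M; chars QM.
Square (2°×1°, digits 0–9): 4.76063/2 → 2, 4.07175/1 → 4; chars 24.
Subsquare (5′×2.5′, letters a–x): 0.76063/0.0833333 → 9 → j, 0.07175/0.0416667 → 1 → b; chars jb.
Extended square (30″×15″, digits 0–9): 0.01063/0.00833333 → 1, 0.03008/0.00416667 → 7; chars 17.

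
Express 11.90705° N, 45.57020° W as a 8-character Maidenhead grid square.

GK71fv17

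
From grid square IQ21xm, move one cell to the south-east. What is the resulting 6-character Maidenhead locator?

IQ31al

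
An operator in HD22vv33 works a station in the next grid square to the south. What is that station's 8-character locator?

HD22vv32

Latitude extended square 3; −1 → 2.
The longitude characters are unchanged.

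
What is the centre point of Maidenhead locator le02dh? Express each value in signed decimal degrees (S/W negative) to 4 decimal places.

-47.6875, 40.2917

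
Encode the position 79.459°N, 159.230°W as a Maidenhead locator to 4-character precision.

Offset from 180°W / 90°S: lon 20.77°, lat 169.46°.
Field: lon ⌊20.77/20⌋ = 1 → B; lat ⌊169.46/10⌋ = 16 → Q.
Square: lon ⌊0.77/2⌋ = 0; lat ⌊9.46/1⌋ = 9.

BQ09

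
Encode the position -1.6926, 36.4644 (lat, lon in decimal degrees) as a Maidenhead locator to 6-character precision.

KI88fh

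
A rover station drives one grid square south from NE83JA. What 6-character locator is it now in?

NE82jx

Latitude subsquare a = 0; −1 → -1, wraps to 23 = x, carry into square.
Latitude square 3; −1 → 2.
The longitude characters are unchanged.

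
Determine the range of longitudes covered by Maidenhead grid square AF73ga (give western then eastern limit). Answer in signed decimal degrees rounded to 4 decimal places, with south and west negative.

-165.5000, -165.4167

Field A=0, F=5: +0·20° lon, +5·10° lat → SW at lon -180°, lat -40°.
Square 7, 3: +7·2° lon, +3·1° lat → SW at lon -166°, lat -37°.
Subsquare g=6, a=0: +6·0.0833333° lon, +0·0.0416667° lat → SW at lon -165.5°, lat -37°.
Cell spans 0.0833333° lon × 0.0416667° lat.
west -165.5000, east -165.4167.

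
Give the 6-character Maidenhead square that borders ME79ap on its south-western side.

ME69xo

Longitude subsquare a = 0; −1 → -1, wraps to 23 = x, carry into square.
Longitude square 7; −1 → 6.
Latitude subsquare p = 15; −1 → 14 = o.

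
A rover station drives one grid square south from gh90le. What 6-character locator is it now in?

GH90ld

Latitude subsquare e = 4; −1 → 3 = d.
The longitude characters are unchanged.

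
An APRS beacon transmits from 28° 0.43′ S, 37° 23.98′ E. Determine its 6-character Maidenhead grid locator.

Add 180° to longitude and 90° to latitude: 217.3997, 61.9928.
Field: lon ⌊217.3997/20⌋ = 10 → K; lat ⌊61.9928/10⌋ = 6 → G.
Square: lon ⌊17.3997/2⌋ = 8; lat ⌊1.9928/1⌋ = 1.
Subsquare: lon ⌊1.3997/0.0833333⌋ = 16 → q; lat ⌊0.9928/0.0416667⌋ = 23 → x.

KG81qx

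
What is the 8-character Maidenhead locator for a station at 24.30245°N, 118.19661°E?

OL94ch32

Add 180° to longitude and 90° to latitude: 298.19661, 114.30245.
Field (20°×10°, letters A–R): 298.19661/20 → 14 → O, 114.30245/10 → 11 → L; chars OL.
Square (2°×1°, digits 0–9): 18.19661/2 → 9, 4.30245/1 → 4; chars 94.
Subsquare (5′×2.5′, letters a–x): 0.19661/0.0833333 → 2 → c, 0.30245/0.0416667 → 7 → h; chars ch.
Extended square (30″×15″, digits 0–9): 0.02994/0.00833333 → 3, 0.01078/0.00416667 → 2; chars 32.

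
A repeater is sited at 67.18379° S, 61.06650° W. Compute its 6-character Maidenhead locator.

Add 180° to longitude and 90° to latitude: 118.9335, 22.8162.
Field: 118.9335/20 → 5 → F, 22.8162/10 → 2 → C; chars FC.
Square: 18.9335/2 → 9, 2.8162/1 → 2; chars 92.
Subsquare: 0.9335/0.0833333 → 11 → l, 0.8162/0.0416667 → 19 → t; chars lt.

FC92lt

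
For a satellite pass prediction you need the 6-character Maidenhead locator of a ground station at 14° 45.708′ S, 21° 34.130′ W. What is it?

HH95ff

Add 180° to longitude and 90° to latitude: 158.4312, 75.2382.
Field: lon ⌊158.4312/20⌋ = 7 → H; lat ⌊75.2382/10⌋ = 7 → H.
Square: lon ⌊18.4312/2⌋ = 9; lat ⌊5.2382/1⌋ = 5.
Subsquare: lon ⌊0.4312/0.0833333⌋ = 5 → f; lat ⌊0.2382/0.0416667⌋ = 5 → f.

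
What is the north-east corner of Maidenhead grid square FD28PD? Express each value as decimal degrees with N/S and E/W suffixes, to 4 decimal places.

51.8333° S, 74.6667° W

Field F=5, D=3: +5·20° lon, +3·10° lat → SW at lon -80°, lat -60°.
Square 2, 8: +2·2° lon, +8·1° lat → SW at lon -76°, lat -52°.
Subsquare p=15, d=3: +15·0.0833333° lon, +3·0.0416667° lat → SW at lon -74.75°, lat -51.875°.
Cell spans 0.0833333° lon × 0.0416667° lat. NE corner is SW corner plus one full cell.
latitude 51.8333° S, longitude 74.6667° W.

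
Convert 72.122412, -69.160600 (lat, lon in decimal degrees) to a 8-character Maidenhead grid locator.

FQ52kc09

Add 180° to longitude and 90° to latitude: 110.83940, 162.12241.
Field (20°×10°, letters A–R): 110.83940/20 → 5 → F, 162.12241/10 → 16 → Q; chars FQ.
Square (2°×1°, digits 0–9): 10.83940/2 → 5, 2.12241/1 → 2; chars 52.
Subsquare (5′×2.5′, letters a–x): 0.83940/0.0833333 → 10 → k, 0.12241/0.0416667 → 2 → c; chars kc.
Extended square (30″×15″, digits 0–9): 0.00607/0.00833333 → 0, 0.03908/0.00416667 → 9; chars 09.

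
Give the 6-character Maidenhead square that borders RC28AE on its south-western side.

RC18xd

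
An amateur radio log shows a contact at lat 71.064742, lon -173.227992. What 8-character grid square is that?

Offset from 180°W / 90°S: lon 6.77201°, lat 161.06474°.
Field: 6.77201/20 → 0 → A, 161.06474/10 → 16 → Q; chars AQ.
Square: 6.77201/2 → 3, 1.06474/1 → 1; chars 31.
Subsquare: 0.77201/0.0833333 → 9 → j, 0.06474/0.0416667 → 1 → b; chars jb.
Extended square: 0.02201/0.00833333 → 2, 0.02308/0.00416667 → 5; chars 25.

AQ31jb25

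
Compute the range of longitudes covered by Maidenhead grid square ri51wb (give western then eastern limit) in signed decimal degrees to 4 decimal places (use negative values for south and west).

171.8333, 171.9167

Field R=17, I=8: +17·20° lon, +8·10° lat → SW at lon 160°, lat -10°.
Square 5, 1: +5·2° lon, +1·1° lat → SW at lon 170°, lat -9°.
Subsquare w=22, b=1: +22·0.0833333° lon, +1·0.0416667° lat → SW at lon 171.833°, lat -8.95833°.
Cell spans 0.0833333° lon × 0.0416667° lat.
west 171.8333, east 171.9167.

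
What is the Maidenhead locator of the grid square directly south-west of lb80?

LA79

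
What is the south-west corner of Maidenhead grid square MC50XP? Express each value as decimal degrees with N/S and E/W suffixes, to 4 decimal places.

Field M=12, C=2: +12·20° lon, +2·10° lat → SW at lon 60°, lat -70°.
Square 5, 0: +5·2° lon, +0·1° lat → SW at lon 70°, lat -70°.
Subsquare x=23, p=15: +23·0.0833333° lon, +15·0.0416667° lat → SW at lon 71.9167°, lat -69.375°.
latitude 69.3750° S, longitude 71.9167° E.

69.3750° S, 71.9167° E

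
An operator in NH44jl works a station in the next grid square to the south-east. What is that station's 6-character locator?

Longitude subsquare j = 9; +1 → 10 = k.
Latitude subsquare l = 11; −1 → 10 = k.

NH44kk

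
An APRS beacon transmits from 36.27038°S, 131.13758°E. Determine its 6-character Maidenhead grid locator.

PF53nr

Add 180° to longitude and 90° to latitude: 311.1376, 53.7296.
Field: lon ⌊311.1376/20⌋ = 15 → P; lat ⌊53.7296/10⌋ = 5 → F.
Square: lon ⌊11.1376/2⌋ = 5; lat ⌊3.7296/1⌋ = 3.
Subsquare: lon ⌊1.1376/0.0833333⌋ = 13 → n; lat ⌊0.7296/0.0416667⌋ = 17 → r.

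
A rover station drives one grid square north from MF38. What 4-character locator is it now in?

Latitude square 8; +1 → 9.
The longitude characters are unchanged.

MF39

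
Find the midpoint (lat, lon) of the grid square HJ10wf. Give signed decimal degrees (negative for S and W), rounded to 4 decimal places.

Field H=7, J=9: +7·20° lon, +9·10° lat → SW at lon -40°, lat 0°.
Square 1, 0: +1·2° lon, +0·1° lat → SW at lon -38°, lat 0°.
Subsquare w=22, f=5: +22·0.0833333° lon, +5·0.0416667° lat → SW at lon -36.1667°, lat 0.208333°.
Cell spans 0.0833333° lon × 0.0416667° lat. Centre is SW corner plus half of each.
latitude 0.2292, longitude -36.1250.

0.2292, -36.1250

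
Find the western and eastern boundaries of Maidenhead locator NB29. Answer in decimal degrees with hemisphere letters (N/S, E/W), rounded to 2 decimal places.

84.00° E, 86.00° E

Field N=13, B=1: +13·20° lon, +1·10° lat → SW at lon 80°, lat -80°.
Square 2, 9: +2·2° lon, +9·1° lat → SW at lon 84°, lat -71°.
Cell spans 2° lon × 1° lat.
west 84.00° E, east 86.00° E.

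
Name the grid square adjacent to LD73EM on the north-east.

LD73fn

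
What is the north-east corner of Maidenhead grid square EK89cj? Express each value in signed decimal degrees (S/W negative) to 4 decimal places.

19.4167, -83.7500

Field E=4, K=10: +4·20° lon, +10·10° lat → SW at lon -100°, lat 10°.
Square 8, 9: +8·2° lon, +9·1° lat → SW at lon -84°, lat 19°.
Subsquare c=2, j=9: +2·0.0833333° lon, +9·0.0416667° lat → SW at lon -83.8333°, lat 19.375°.
Cell spans 0.0833333° lon × 0.0416667° lat. NE corner is SW corner plus one full cell.
latitude 19.4167, longitude -83.7500.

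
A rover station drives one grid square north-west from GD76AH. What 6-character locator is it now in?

GD66xi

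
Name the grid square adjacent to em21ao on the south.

EM21an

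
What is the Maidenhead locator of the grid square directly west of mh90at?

MH80xt

Longitude subsquare a = 0; −1 → -1, wraps to 23 = x, carry into square.
Longitude square 9; −1 → 8.
The latitude characters are unchanged.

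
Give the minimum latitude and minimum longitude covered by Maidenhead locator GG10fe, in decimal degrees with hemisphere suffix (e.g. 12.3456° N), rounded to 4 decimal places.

Field G=6, G=6: +6·20° lon, +6·10° lat → SW at lon -60°, lat -30°.
Square 1, 0: +1·2° lon, +0·1° lat → SW at lon -58°, lat -30°.
Subsquare f=5, e=4: +5·0.0833333° lon, +4·0.0416667° lat → SW at lon -57.5833°, lat -29.8333°.
latitude 29.8333° S, longitude 57.5833° W.

29.8333° S, 57.5833° W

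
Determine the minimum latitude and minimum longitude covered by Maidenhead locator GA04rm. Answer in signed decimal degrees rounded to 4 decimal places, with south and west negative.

Field G=6, A=0: +6·20° lon, +0·10° lat → SW at lon -60°, lat -90°.
Square 0, 4: +0·2° lon, +4·1° lat → SW at lon -60°, lat -86°.
Subsquare r=17, m=12: +17·0.0833333° lon, +12·0.0416667° lat → SW at lon -58.5833°, lat -85.5°.
latitude -85.5000, longitude -58.5833.

-85.5000, -58.5833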